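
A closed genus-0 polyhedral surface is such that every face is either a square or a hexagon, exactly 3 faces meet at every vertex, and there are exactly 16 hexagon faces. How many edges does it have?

60

Let x be the number of squares; then F = 16 + x.
Edge–face incidences: 2E = 6·16 + 4·x = 96 + 4x.
Every vertex has degree 3, so 3V = 2E.
Euler: V − E + F = 2 ⇒ (2E)/3 − E + (16 + x) = 2.
Multiply by 6: 2·(2E) − 3·(2E) + 6·(16 + x) = 12, i.e. 96 + 6x − (96 + 4x) = 12.
Collecting terms: 2x = 12, so x = 6.
Then 2E = 96 + 4·6 = 120, so E = 60, V = 2E/3 = 40, F = 16 + 6 = 22.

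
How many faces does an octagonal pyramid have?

9

A pyramid on an n-gon base has one n-gon and n triangles: V = 8 + 1 = 9, E = 2·8 = 16, F = 8 + 1 = 9.
Check: V − E + F = 9 − 16 + 9 = 2.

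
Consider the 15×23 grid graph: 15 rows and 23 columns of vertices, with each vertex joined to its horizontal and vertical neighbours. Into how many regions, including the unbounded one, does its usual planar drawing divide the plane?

The grid has V = 15·23 = 345 vertices and E = 15·22 + 23·14 = 652 edges.
F = 2 − V + E = 2 − 345 + 652 = 309.

309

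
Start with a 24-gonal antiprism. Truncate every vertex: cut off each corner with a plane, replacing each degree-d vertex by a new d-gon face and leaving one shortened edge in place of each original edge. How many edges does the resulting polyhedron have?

288

The base solid has V = 48, E = 96, F = 50.
Truncation replaces each original edge-end by a new vertex, so V′ = 2E = 192.
Each original edge survives, and each old vertex of degree d contributes d new edges; summing degrees gives Σd = 2E, so E′ = E + 2E = 3E = 288.
Each original face survives and each original vertex becomes one new face: F′ = F + V = 98.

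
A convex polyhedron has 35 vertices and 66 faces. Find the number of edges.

99

Here V − E + F = 2.
E = V + F − (2) = 35 + 66 − (2) = 99.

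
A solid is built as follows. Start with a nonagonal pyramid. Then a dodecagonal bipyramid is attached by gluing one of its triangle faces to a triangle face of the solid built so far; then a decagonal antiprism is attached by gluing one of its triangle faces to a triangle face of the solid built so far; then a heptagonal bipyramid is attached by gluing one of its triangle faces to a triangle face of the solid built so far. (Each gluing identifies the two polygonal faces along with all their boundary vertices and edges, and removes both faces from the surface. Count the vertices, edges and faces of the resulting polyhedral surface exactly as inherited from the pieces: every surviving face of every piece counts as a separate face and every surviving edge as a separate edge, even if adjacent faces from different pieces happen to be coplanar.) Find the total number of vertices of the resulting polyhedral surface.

44

A nonagonal pyramid: V=10, E=18, F=10.
Attach a dodecagonal bipyramid (V=14, E=36, F=24) along a 3-gon: merge 3 vertices and 3 edges, delete both glued faces → V=21, E=51, F=32.
Attach a decagonal antiprism (V=20, E=40, F=22) along a 3-gon: merge 3 vertices and 3 edges, delete both glued faces → V=38, E=88, F=52.
Attach a heptagonal bipyramid (V=9, E=21, F=14) along a 3-gon: merge 3 vertices and 3 edges, delete both glued faces → V=44, E=106, F=64.
Check: V − E + F = 44 − 106 + 64 = 2.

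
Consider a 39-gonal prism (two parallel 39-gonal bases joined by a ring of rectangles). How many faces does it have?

41

A prism on an n-gon has two n-gon bases and n rectangular sides: V = 2·39 = 78, E = 3·39 = 117, F = 39 + 2 = 41.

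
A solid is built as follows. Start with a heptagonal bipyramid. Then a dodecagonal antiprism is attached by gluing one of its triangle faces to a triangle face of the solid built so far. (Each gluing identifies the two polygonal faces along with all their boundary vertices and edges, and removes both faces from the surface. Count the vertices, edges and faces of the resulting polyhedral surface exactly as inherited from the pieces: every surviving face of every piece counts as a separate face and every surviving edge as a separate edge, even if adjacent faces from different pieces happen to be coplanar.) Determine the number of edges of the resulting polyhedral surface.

66

A heptagonal bipyramid: V=9, E=21, F=14.
Attach a dodecagonal antiprism (V=24, E=48, F=26) along a 3-gon: merge 3 vertices and 3 edges, delete both glued faces → V=30, E=66, F=38.
Check: V − E + F = 30 − 66 + 38 = 2.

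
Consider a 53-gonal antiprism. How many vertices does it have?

106

An antiprism on an n-gon has two n-gon caps and 2n triangles: V = 2·53 = 106, E = 4·53 = 212, F = 2·53 + 2 = 108.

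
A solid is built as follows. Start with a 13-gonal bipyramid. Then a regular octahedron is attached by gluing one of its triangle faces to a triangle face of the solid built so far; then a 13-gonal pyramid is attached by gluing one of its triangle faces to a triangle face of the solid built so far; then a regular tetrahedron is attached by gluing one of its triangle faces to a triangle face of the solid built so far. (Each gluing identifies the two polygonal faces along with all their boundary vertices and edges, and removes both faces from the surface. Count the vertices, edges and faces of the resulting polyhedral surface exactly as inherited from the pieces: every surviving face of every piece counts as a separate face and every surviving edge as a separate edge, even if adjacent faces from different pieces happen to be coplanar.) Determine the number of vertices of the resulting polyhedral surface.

A 13-gonal bipyramid: V=15, E=39, F=26.
Attach a regular octahedron (V=6, E=12, F=8) along a 3-gon: merge 3 vertices and 3 edges, delete both glued faces → V=18, E=48, F=32.
Attach a 13-gonal pyramid (V=14, E=26, F=14) along a 3-gon: merge 3 vertices and 3 edges, delete both glued faces → V=29, E=71, F=44.
Attach a regular tetrahedron (V=4, E=6, F=4) along a 3-gon: merge 3 vertices and 3 edges, delete both glued faces → V=30, E=74, F=46.
Check: V − E + F = 30 − 74 + 46 = 2.

30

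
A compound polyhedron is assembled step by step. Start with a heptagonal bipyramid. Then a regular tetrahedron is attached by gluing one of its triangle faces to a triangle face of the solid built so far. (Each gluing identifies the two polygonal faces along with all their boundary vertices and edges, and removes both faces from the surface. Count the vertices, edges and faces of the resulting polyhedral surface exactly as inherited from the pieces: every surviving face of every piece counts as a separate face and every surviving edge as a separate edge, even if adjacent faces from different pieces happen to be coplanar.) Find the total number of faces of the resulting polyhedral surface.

16

A heptagonal bipyramid: V=9, E=21, F=14.
Attach a regular tetrahedron (V=4, E=6, F=4) along a 3-gon: merge 3 vertices and 3 edges, delete both glued faces → V=10, E=24, F=16.
Check: V − E + F = 10 − 24 + 16 = 2.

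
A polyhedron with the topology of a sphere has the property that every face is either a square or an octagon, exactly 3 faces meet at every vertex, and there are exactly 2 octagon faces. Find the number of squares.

8

Let x be the number of squares; then F = 2 + x.
Edge–face incidences: 2E = 8·2 + 4·x = 16 + 4x.
Every vertex has degree 3, so 3V = 2E.
Euler: V − E + F = 2 ⇒ (2E)/3 − E + (2 + x) = 2.
Multiply by 6: 2·(2E) − 3·(2E) + 6·(2 + x) = 12, i.e. 12 + 6x − (16 + 4x) = 12.
Collecting terms: 2x − 4 = 12, so 2x = 16, so x = 8.
Then 2E = 16 + 4·8 = 48, so E = 24, V = 2E/3 = 16, F = 2 + 8 = 10.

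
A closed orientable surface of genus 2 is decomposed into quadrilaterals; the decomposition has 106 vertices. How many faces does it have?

χ = 2 − 2·2 = -2, and every face is a square so 4F = 2E.
V − E + F = -2 with E = 4F/2 gives 106 − (4/2 − 1)·F = -2, so F = 108 and E = 216.

108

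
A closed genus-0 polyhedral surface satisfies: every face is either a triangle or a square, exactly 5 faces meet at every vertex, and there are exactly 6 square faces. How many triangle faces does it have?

32

Let x be the number of triangles; then F = 6 + x.
Edge–face incidences: 2E = 4·6 + 3·x = 24 + 3x.
Every vertex has degree 5, so 5V = 2E.
Euler: V − E + F = 2 ⇒ (2E)/5 − E + (6 + x) = 2.
Multiply by 10: 2·(2E) − 5·(2E) + 10·(6 + x) = 20, i.e. 60 + 10x − 3·(24 + 3x) = 20.
Collecting terms: x − 12 = 20, so x = 32.
Then 2E = 24 + 3·32 = 120, so E = 60, V = 2E/5 = 24, F = 6 + 32 = 38.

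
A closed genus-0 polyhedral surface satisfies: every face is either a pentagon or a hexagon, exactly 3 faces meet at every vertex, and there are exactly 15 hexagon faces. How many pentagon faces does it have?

Let x be the number of pentagons; then F = 15 + x.
Edge–face incidences: 2E = 6·15 + 5·x = 90 + 5x.
Every vertex has degree 3, so 3V = 2E.
Euler: V − E + F = 2 ⇒ (2E)/3 − E + (15 + x) = 2.
Multiply by 6: 2·(2E) − 3·(2E) + 6·(15 + x) = 12, i.e. 90 + 6x − (90 + 5x) = 12.
Collecting terms: x = 12.
Then 2E = 90 + 5·12 = 150, so E = 75, V = 2E/3 = 50, F = 15 + 12 = 27.

12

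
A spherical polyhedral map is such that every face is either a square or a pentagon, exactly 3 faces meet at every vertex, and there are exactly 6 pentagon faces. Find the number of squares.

Let x be the number of squares; then F = 6 + x.
Edge–face incidences: 2E = 5·6 + 4·x = 30 + 4x.
Every vertex has degree 3, so 3V = 2E.
Euler: V − E + F = 2 ⇒ (2E)/3 − E + (6 + x) = 2.
Multiply by 6: 2·(2E) − 3·(2E) + 6·(6 + x) = 12, i.e. 36 + 6x − (30 + 4x) = 12.
Collecting terms: 2x + 6 = 12, so 2x = 6, so x = 3.
Then 2E = 30 + 4·3 = 42, so E = 21, V = 2E/3 = 14, F = 6 + 3 = 9.

3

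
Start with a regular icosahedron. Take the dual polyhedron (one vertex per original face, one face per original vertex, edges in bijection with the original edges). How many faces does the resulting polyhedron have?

The base solid has V = 12, E = 30, F = 20.
The dual swaps V and F and preserves E: V′ = F = 20, E′ = E = 30, F′ = V = 12.

12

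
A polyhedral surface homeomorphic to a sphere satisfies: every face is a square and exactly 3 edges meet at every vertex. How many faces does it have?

6

Each face has 4 edges and each edge borders two faces, so 2E = 4F.
Each vertex has degree 3, so 3V = 2E and hence V = 4F/3.
Euler: V − E + F = 2 ⇒ (4F/3) − (4F/2) + F = 2.
Multiply by 6: (8 − 12 + 6)F = 12, i.e. 2F = 12.
So F = 6, E = 4·6/2 = 12, V = 4·6/3 = 8.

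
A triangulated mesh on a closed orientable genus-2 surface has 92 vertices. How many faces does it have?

χ = 2 − 2·2 = -2, and every face is a triangle so 3F = 2E.
V − E + F = -2 with E = 3F/2 gives 92 − (3/2 − 1)·F = -2, so F = 188 and E = 282.

188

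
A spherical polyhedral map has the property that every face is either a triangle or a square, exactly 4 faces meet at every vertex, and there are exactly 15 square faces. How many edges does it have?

Let x be the number of triangles; then F = 15 + x.
Edge–face incidences: 2E = 4·15 + 3·x = 60 + 3x.
Every vertex has degree 4, so 4V = 2E.
Euler: V − E + F = 2 ⇒ (2E)/4 − E + (15 + x) = 2.
Multiply by 8: 2·(2E) − 4·(2E) + 8·(15 + x) = 16, i.e. 120 + 8x − 2·(60 + 3x) = 16.
Collecting terms: 2x = 16, so x = 8.
Then 2E = 60 + 3·8 = 84, so E = 42, V = 2E/4 = 21, F = 15 + 8 = 23.

42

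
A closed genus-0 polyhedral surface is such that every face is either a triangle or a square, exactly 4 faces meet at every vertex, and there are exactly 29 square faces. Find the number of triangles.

8

Let x be the number of triangles; then F = 29 + x.
Edge–face incidences: 2E = 4·29 + 3·x = 116 + 3x.
Every vertex has degree 4, so 4V = 2E.
Euler: V − E + F = 2 ⇒ (2E)/4 − E + (29 + x) = 2.
Multiply by 8: 2·(2E) − 4·(2E) + 8·(29 + x) = 16, i.e. 232 + 8x − 2·(116 + 3x) = 16.
Collecting terms: 2x = 16, so x = 8.
Then 2E = 116 + 3·8 = 140, so E = 70, V = 2E/4 = 35, F = 29 + 8 = 37.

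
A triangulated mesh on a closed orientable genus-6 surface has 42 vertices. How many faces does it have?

104

χ = 2 − 2·6 = -10, and every face is a triangle so 3F = 2E.
V − E + F = -10 with E = 3F/2 gives 42 − (3/2 − 1)·F = -10, so F = 104 and E = 156.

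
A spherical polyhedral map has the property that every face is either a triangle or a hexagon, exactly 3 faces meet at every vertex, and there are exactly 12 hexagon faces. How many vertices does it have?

28

Let x be the number of triangles; then F = 12 + x.
Edge–face incidences: 2E = 6·12 + 3·x = 72 + 3x.
Every vertex has degree 3, so 3V = 2E.
Euler: V − E + F = 2 ⇒ (2E)/3 − E + (12 + x) = 2.
Multiply by 6: 2·(2E) − 3·(2E) + 6·(12 + x) = 12, i.e. 72 + 6x − (72 + 3x) = 12.
Collecting terms: 3x = 12, so x = 4.
Then 2E = 72 + 3·4 = 84, so E = 42, V = 2E/3 = 28, F = 12 + 4 = 16.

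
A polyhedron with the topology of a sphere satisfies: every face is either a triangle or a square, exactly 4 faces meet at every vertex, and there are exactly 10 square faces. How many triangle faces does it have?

Let x be the number of triangles; then F = 10 + x.
Edge–face incidences: 2E = 4·10 + 3·x = 40 + 3x.
Every vertex has degree 4, so 4V = 2E.
Euler: V − E + F = 2 ⇒ (2E)/4 − E + (10 + x) = 2.
Multiply by 8: 2·(2E) − 4·(2E) + 8·(10 + x) = 16, i.e. 80 + 8x − 2·(40 + 3x) = 16.
Collecting terms: 2x = 16, so x = 8.
Then 2E = 40 + 3·8 = 64, so E = 32, V = 2E/4 = 16, F = 10 + 8 = 18.

8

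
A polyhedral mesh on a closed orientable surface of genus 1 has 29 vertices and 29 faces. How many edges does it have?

For a closed orientable surface of genus 1, χ = 2 − 2·1 = 0.
E = V + F − (0) = 29 + 29 − (0) = 58.

58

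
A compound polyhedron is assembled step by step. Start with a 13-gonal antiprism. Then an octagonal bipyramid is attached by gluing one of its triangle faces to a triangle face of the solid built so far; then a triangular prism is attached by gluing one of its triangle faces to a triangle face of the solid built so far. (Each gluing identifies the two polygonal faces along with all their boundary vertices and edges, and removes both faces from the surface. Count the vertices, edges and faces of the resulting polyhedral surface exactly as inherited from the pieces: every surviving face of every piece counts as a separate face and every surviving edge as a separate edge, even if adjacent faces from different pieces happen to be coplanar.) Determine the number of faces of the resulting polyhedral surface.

A 13-gonal antiprism: V=26, E=52, F=28.
Attach an octagonal bipyramid (V=10, E=24, F=16) along a 3-gon: merge 3 vertices and 3 edges, delete both glued faces → V=33, E=73, F=42.
Attach a triangular prism (V=6, E=9, F=5) along a 3-gon: merge 3 vertices and 3 edges, delete both glued faces → V=36, E=79, F=45.
Check: V − E + F = 36 − 79 + 45 = 2.

45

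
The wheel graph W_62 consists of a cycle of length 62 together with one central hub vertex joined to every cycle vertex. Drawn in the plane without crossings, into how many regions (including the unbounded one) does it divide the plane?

63

W_62 has V = 62 + 1 = 63 vertices and E = 2·62 = 124 edges.
By Euler's formula F = 2 − V + E = 2 − 63 + 124 = 63.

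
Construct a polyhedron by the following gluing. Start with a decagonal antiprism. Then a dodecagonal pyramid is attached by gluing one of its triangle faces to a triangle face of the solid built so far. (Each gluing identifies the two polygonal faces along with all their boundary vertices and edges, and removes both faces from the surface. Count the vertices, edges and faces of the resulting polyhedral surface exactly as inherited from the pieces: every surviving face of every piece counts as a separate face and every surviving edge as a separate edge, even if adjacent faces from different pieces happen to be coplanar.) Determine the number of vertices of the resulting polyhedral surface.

30

A decagonal antiprism: V=20, E=40, F=22.
Attach a dodecagonal pyramid (V=13, E=24, F=13) along a 3-gon: merge 3 vertices and 3 edges, delete both glued faces → V=30, E=61, F=33.
Check: V − E + F = 30 − 61 + 33 = 2.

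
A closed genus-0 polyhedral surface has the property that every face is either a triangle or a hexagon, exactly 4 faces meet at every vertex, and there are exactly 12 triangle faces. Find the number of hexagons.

2

Let x be the number of hexagons; then F = 12 + x.
Edge–face incidences: 2E = 3·12 + 6·x = 36 + 6x.
Every vertex has degree 4, so 4V = 2E.
Euler: V − E + F = 2 ⇒ (2E)/4 − E + (12 + x) = 2.
Multiply by 8: 2·(2E) − 4·(2E) + 8·(12 + x) = 16, i.e. 96 + 8x − 2·(36 + 6x) = 16.
Collecting terms: −4x + 24 = 16, so −4x = −8, so x = 2.
Then 2E = 36 + 6·2 = 48, so E = 24, V = 2E/4 = 12, F = 12 + 2 = 14.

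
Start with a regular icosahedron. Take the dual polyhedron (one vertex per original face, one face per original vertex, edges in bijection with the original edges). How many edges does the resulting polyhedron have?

The base solid has V = 12, E = 30, F = 20.
The dual swaps V and F and preserves E: V′ = F = 20, E′ = E = 30, F′ = V = 12.

30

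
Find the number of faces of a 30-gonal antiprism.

An antiprism on an n-gon has two n-gon caps and 2n triangles: V = 2·30 = 60, E = 4·30 = 120, F = 2·30 + 2 = 62.

62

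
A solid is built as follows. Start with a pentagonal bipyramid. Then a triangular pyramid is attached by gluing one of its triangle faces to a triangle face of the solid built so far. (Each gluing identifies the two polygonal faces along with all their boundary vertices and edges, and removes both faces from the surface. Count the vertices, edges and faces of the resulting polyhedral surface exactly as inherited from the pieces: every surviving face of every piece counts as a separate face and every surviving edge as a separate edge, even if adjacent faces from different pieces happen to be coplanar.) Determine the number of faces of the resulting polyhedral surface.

12

A pentagonal bipyramid: V=7, E=15, F=10.
Attach a triangular pyramid (V=4, E=6, F=4) along a 3-gon: merge 3 vertices and 3 edges, delete both glued faces → V=8, E=18, F=12.
Check: V − E + F = 8 − 18 + 12 = 2.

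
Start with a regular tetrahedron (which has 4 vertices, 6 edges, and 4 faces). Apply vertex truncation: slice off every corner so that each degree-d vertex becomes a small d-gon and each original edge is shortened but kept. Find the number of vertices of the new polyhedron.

12

Truncation replaces each original edge-end by a new vertex, so V′ = 2E = 12.
Each original edge survives, and each old vertex of degree d contributes d new edges; summing degrees gives Σd = 2E, so E′ = E + 2E = 3E = 18.
Each original face survives and each original vertex becomes one new face: F′ = F + V = 8.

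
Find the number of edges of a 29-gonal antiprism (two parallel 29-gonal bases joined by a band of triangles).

116

An antiprism on an n-gon has two n-gon caps and 2n triangles: V = 2·29 = 58, E = 4·29 = 116, F = 2·29 + 2 = 60.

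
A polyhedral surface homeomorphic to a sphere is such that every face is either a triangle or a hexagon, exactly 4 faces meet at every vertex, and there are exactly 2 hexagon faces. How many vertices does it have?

Let x be the number of triangles; then F = 2 + x.
Edge–face incidences: 2E = 6·2 + 3·x = 12 + 3x.
Every vertex has degree 4, so 4V = 2E.
Euler: V − E + F = 2 ⇒ (2E)/4 − E + (2 + x) = 2.
Multiply by 8: 2·(2E) − 4·(2E) + 8·(2 + x) = 16, i.e. 16 + 8x − 2·(12 + 3x) = 16.
Collecting terms: 2x − 8 = 16, so 2x = 24, so x = 12.
Then 2E = 12 + 3·12 = 48, so E = 24, V = 2E/4 = 12, F = 2 + 12 = 14.

12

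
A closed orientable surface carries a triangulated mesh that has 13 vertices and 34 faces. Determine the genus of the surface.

3

Every face is a triangle, so 2E = 3·34 = 102, giving E = 51.
χ = V − E + F = 13 − 51 + 34 = -4.
For a closed orientable surface χ = 2 − 2g, so g = (2 − (-4))/2 = 3.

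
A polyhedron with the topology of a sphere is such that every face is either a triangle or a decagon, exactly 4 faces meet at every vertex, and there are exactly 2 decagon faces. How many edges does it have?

Let x be the number of triangles; then F = 2 + x.
Edge–face incidences: 2E = 10·2 + 3·x = 20 + 3x.
Every vertex has degree 4, so 4V = 2E.
Euler: V − E + F = 2 ⇒ (2E)/4 − E + (2 + x) = 2.
Multiply by 8: 2·(2E) − 4·(2E) + 8·(2 + x) = 16, i.e. 16 + 8x − 2·(20 + 3x) = 16.
Collecting terms: 2x − 24 = 16, so 2x = 40, so x = 20.
Then 2E = 20 + 3·20 = 80, so E = 40, V = 2E/4 = 20, F = 2 + 20 = 22.

40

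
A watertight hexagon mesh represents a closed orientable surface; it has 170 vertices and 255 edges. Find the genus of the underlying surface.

1

Every face is a hexagon and each edge borders two faces, so 6F = 2·255, giving F = 85.
χ = V − E + F = 170 − 255 + 85 = 0.
For a closed orientable surface χ = 2 − 2g, so g = (2 − (0))/2 = 1.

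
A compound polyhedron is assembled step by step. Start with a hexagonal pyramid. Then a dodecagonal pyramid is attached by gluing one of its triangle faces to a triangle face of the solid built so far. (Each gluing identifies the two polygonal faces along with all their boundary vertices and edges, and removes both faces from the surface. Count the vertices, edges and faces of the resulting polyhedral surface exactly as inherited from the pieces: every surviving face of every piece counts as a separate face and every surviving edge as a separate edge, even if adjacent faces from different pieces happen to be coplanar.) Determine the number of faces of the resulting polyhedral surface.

18

A hexagonal pyramid: V=7, E=12, F=7.
Attach a dodecagonal pyramid (V=13, E=24, F=13) along a 3-gon: merge 3 vertices and 3 edges, delete both glued faces → V=17, E=33, F=18.
Check: V − E + F = 17 − 33 + 18 = 2.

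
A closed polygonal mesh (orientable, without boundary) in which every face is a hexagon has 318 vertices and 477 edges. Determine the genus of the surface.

Every face is a hexagon and each edge borders two faces, so 6F = 2·477, giving F = 159.
χ = V − E + F = 318 − 477 + 159 = 0.
For a closed orientable surface χ = 2 − 2g, so g = (2 − (0))/2 = 1.

1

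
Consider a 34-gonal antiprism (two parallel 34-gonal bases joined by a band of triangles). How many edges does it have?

136

An antiprism on an n-gon has two n-gon caps and 2n triangles: V = 2·34 = 68, E = 4·34 = 136, F = 2·34 + 2 = 70.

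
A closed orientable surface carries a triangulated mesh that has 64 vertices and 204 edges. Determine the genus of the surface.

Every face is a triangle and each edge borders two faces, so 3F = 2·204, giving F = 136.
χ = V − E + F = 64 − 204 + 136 = -4.
For a closed orientable surface χ = 2 − 2g, so g = (2 − (-4))/2 = 3.

3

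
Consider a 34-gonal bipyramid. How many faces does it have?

68

A bipyramid over an n-gon has 2n triangular faces and n + 2 vertices: V = 34 + 2 = 36, E = 3·34 = 102, F = 2·34 = 68.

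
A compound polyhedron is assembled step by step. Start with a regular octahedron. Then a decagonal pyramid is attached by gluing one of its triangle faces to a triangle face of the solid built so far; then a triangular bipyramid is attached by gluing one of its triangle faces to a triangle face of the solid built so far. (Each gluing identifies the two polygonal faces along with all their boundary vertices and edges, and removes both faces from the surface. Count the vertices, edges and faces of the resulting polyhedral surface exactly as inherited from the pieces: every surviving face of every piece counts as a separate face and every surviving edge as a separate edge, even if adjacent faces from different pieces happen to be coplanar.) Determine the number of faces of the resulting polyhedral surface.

21

A regular octahedron: V=6, E=12, F=8.
Attach a decagonal pyramid (V=11, E=20, F=11) along a 3-gon: merge 3 vertices and 3 edges, delete both glued faces → V=14, E=29, F=17.
Attach a triangular bipyramid (V=5, E=9, F=6) along a 3-gon: merge 3 vertices and 3 edges, delete both glued faces → V=16, E=35, F=21.
Check: V − E + F = 16 − 35 + 21 = 2.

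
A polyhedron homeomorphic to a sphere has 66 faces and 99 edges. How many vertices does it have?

Here V − E + F = 2.
V = 2 + E − F = 2 + 99 − 66 = 35.

35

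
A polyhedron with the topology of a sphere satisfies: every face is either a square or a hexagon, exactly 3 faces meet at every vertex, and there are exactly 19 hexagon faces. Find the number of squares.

Let x be the number of squares; then F = 19 + x.
Edge–face incidences: 2E = 6·19 + 4·x = 114 + 4x.
Every vertex has degree 3, so 3V = 2E.
Euler: V − E + F = 2 ⇒ (2E)/3 − E + (19 + x) = 2.
Multiply by 6: 2·(2E) − 3·(2E) + 6·(19 + x) = 12, i.e. 114 + 6x − (114 + 4x) = 12.
Collecting terms: 2x = 12, so x = 6.
Then 2E = 114 + 4·6 = 138, so E = 69, V = 2E/3 = 46, F = 19 + 6 = 25.

6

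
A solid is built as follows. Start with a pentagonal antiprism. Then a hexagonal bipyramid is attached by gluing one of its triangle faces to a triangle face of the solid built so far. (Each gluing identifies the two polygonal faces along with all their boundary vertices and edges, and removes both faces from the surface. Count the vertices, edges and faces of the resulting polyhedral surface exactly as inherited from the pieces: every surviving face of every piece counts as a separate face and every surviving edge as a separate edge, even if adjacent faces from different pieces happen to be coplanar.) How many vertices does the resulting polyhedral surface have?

A pentagonal antiprism: V=10, E=20, F=12.
Attach a hexagonal bipyramid (V=8, E=18, F=12) along a 3-gon: merge 3 vertices and 3 edges, delete both glued faces → V=15, E=35, F=22.
Check: V − E + F = 15 − 35 + 22 = 2.

15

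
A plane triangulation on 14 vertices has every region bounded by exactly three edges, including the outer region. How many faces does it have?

24

In a plane triangulation 3F = 2E and V − E + F = 2, so F = 2V − 4 = 2·14 − 4 = 24.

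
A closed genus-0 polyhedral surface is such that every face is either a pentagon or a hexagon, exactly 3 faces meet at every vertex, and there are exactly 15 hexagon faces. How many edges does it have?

75

Let x be the number of pentagons; then F = 15 + x.
Edge–face incidences: 2E = 6·15 + 5·x = 90 + 5x.
Every vertex has degree 3, so 3V = 2E.
Euler: V − E + F = 2 ⇒ (2E)/3 − E + (15 + x) = 2.
Multiply by 6: 2·(2E) − 3·(2E) + 6·(15 + x) = 12, i.e. 90 + 6x − (90 + 5x) = 12.
Collecting terms: x = 12.
Then 2E = 90 + 5·12 = 150, so E = 75, V = 2E/3 = 50, F = 15 + 12 = 27.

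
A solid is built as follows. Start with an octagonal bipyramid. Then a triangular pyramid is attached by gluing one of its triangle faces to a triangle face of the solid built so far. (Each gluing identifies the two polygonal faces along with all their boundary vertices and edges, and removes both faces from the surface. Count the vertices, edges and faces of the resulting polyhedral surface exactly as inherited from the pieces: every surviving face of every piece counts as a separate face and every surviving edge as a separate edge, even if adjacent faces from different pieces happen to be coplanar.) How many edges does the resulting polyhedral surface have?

An octagonal bipyramid: V=10, E=24, F=16.
Attach a triangular pyramid (V=4, E=6, F=4) along a 3-gon: merge 3 vertices and 3 edges, delete both glued faces → V=11, E=27, F=18.
Check: V − E + F = 11 − 27 + 18 = 2.

27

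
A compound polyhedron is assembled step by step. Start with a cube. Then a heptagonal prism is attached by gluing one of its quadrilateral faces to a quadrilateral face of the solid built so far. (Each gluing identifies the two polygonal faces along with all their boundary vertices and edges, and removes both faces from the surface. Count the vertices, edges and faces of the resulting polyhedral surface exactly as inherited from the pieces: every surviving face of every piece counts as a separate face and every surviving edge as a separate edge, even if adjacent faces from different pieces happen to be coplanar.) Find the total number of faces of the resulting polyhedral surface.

13

A cube: V=8, E=12, F=6.
Attach a heptagonal prism (V=14, E=21, F=9) along a 4-gon: merge 4 vertices and 4 edges, delete both glued faces → V=18, E=29, F=13.
Check: V − E + F = 18 − 29 + 13 = 2.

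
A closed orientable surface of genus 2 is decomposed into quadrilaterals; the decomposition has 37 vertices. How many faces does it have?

39

χ = 2 − 2·2 = -2, and every face is a square so 4F = 2E.
V − E + F = -2 with E = 4F/2 gives 37 − (4/2 − 1)·F = -2, so F = 39 and E = 78.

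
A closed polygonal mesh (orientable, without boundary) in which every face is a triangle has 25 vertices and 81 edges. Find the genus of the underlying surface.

2

Every face is a triangle and each edge borders two faces, so 3F = 2·81, giving F = 54.
χ = V − E + F = 25 − 81 + 54 = -2.
For a closed orientable surface χ = 2 − 2g, so g = (2 − (-2))/2 = 2.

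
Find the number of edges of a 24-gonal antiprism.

An antiprism on an n-gon has two n-gon caps and 2n triangles: V = 2·24 = 48, E = 4·24 = 96, F = 2·24 + 2 = 50.

96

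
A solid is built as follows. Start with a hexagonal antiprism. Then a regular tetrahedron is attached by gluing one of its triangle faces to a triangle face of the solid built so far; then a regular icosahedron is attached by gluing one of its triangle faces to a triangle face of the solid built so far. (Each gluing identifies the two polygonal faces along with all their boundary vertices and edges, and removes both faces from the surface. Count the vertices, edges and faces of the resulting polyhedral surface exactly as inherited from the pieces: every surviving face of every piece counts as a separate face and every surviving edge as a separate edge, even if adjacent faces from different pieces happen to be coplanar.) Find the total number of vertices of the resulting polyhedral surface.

22

A hexagonal antiprism: V=12, E=24, F=14.
Attach a regular tetrahedron (V=4, E=6, F=4) along a 3-gon: merge 3 vertices and 3 edges, delete both glued faces → V=13, E=27, F=16.
Attach a regular icosahedron (V=12, E=30, F=20) along a 3-gon: merge 3 vertices and 3 edges, delete both glued faces → V=22, E=54, F=34.
Check: V − E + F = 22 − 54 + 34 = 2.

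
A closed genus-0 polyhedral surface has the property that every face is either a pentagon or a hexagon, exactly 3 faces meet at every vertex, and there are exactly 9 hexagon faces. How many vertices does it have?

38

Let x be the number of pentagons; then F = 9 + x.
Edge–face incidences: 2E = 6·9 + 5·x = 54 + 5x.
Every vertex has degree 3, so 3V = 2E.
Euler: V − E + F = 2 ⇒ (2E)/3 − E + (9 + x) = 2.
Multiply by 6: 2·(2E) − 3·(2E) + 6·(9 + x) = 12, i.e. 54 + 6x − (54 + 5x) = 12.
Collecting terms: x = 12.
Then 2E = 54 + 5·12 = 114, so E = 57, V = 2E/3 = 38, F = 9 + 12 = 21.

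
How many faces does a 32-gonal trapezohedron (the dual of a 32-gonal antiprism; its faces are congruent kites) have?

64

The n-trapezohedron (dual of the n-antiprism) has V = 2·32 + 2 = 66, E = 4·32 = 128, F = 2·32 = 64.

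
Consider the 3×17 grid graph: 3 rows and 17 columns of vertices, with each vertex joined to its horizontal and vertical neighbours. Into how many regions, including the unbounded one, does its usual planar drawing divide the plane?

The grid has V = 3·17 = 51 vertices and E = 3·16 + 17·2 = 82 edges.
F = 2 − V + E = 2 − 51 + 82 = 33.

33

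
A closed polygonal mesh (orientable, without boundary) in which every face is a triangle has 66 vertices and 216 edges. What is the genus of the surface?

4

Every face is a triangle and each edge borders two faces, so 3F = 2·216, giving F = 144.
χ = V − E + F = 66 − 216 + 144 = -6.
For a closed orientable surface χ = 2 − 2g, so g = (2 − (-6))/2 = 4.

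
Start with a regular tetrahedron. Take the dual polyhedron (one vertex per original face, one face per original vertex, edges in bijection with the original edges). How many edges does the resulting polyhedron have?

6

The base solid has V = 4, E = 6, F = 4.
The dual swaps V and F and preserves E: V′ = F = 4, E′ = E = 6, F′ = V = 4.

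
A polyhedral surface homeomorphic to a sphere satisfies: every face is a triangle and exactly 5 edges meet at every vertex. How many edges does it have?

Each face has 3 edges and each edge borders two faces, so 2E = 3F.
Each vertex has degree 5, so 5V = 2E and hence V = 3F/5.
Euler: V − E + F = 2 ⇒ (3F/5) − (3F/2) + F = 2.
Multiply by 10: (6 − 15 + 10)F = 20, i.e. 1F = 20.
So F = 20, E = 3·20/2 = 30, V = 3·20/5 = 12.

30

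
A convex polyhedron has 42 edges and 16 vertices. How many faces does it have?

Here V − E + F = 2.
F = 2 − V + E = 2 − 16 + 42 = 28.

28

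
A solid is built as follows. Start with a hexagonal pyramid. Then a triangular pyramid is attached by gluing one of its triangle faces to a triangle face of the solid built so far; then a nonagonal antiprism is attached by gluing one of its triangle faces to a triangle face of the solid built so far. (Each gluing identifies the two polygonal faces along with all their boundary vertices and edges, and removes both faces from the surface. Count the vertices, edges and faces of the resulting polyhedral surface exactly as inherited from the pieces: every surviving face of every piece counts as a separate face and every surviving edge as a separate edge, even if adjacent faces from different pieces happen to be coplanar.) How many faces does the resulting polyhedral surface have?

A hexagonal pyramid: V=7, E=12, F=7.
Attach a triangular pyramid (V=4, E=6, F=4) along a 3-gon: merge 3 vertices and 3 edges, delete both glued faces → V=8, E=15, F=9.
Attach a nonagonal antiprism (V=18, E=36, F=20) along a 3-gon: merge 3 vertices and 3 edges, delete both glued faces → V=23, E=48, F=27.
Check: V − E + F = 23 − 48 + 27 = 2.

27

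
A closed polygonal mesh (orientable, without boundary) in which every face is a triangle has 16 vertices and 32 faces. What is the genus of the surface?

Every face is a triangle, so 2E = 3·32 = 96, giving E = 48.
χ = V − E + F = 16 − 48 + 32 = 0.
For a closed orientable surface χ = 2 − 2g, so g = (2 − (0))/2 = 1.

1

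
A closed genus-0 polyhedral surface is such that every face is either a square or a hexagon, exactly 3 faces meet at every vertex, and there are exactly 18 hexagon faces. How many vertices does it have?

44

Let x be the number of squares; then F = 18 + x.
Edge–face incidences: 2E = 6·18 + 4·x = 108 + 4x.
Every vertex has degree 3, so 3V = 2E.
Euler: V − E + F = 2 ⇒ (2E)/3 − E + (18 + x) = 2.
Multiply by 6: 2·(2E) − 3·(2E) + 6·(18 + x) = 12, i.e. 108 + 6x − (108 + 4x) = 12.
Collecting terms: 2x = 12, so x = 6.
Then 2E = 108 + 4·6 = 132, so E = 66, V = 2E/3 = 44, F = 18 + 6 = 24.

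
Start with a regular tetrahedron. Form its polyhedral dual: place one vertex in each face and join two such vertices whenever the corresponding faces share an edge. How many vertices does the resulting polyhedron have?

4

The base solid has V = 4, E = 6, F = 4.
The dual swaps V and F and preserves E: V′ = F = 4, E′ = E = 6, F′ = V = 4.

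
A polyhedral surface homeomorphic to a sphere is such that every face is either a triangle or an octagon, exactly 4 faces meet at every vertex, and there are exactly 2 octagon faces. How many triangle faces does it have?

16

Let x be the number of triangles; then F = 2 + x.
Edge–face incidences: 2E = 8·2 + 3·x = 16 + 3x.
Every vertex has degree 4, so 4V = 2E.
Euler: V − E + F = 2 ⇒ (2E)/4 − E + (2 + x) = 2.
Multiply by 8: 2·(2E) − 4·(2E) + 8·(2 + x) = 16, i.e. 16 + 8x − 2·(16 + 3x) = 16.
Collecting terms: 2x − 16 = 16, so 2x = 32, so x = 16.
Then 2E = 16 + 3·16 = 64, so E = 32, V = 2E/4 = 16, F = 2 + 16 = 18.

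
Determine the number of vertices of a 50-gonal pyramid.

51

A pyramid on an n-gon base has one n-gon and n triangles: V = 50 + 1 = 51, E = 2·50 = 100, F = 50 + 1 = 51.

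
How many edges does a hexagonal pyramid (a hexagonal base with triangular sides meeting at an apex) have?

A pyramid on an n-gon base has one n-gon and n triangles: V = 6 + 1 = 7, E = 2·6 = 12, F = 6 + 1 = 7.

12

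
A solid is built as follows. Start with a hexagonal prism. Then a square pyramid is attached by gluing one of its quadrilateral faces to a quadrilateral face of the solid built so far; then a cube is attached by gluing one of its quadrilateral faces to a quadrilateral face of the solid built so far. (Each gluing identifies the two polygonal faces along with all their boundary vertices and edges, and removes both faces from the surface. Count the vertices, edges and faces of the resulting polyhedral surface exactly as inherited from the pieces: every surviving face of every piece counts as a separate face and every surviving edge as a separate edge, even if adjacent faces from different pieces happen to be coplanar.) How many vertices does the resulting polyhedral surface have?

A hexagonal prism: V=12, E=18, F=8.
Attach a square pyramid (V=5, E=8, F=5) along a 4-gon: merge 4 vertices and 4 edges, delete both glued faces → V=13, E=22, F=11.
Attach a cube (V=8, E=12, F=6) along a 4-gon: merge 4 vertices and 4 edges, delete both glued faces → V=17, E=30, F=15.
Check: V − E + F = 17 − 30 + 15 = 2.

17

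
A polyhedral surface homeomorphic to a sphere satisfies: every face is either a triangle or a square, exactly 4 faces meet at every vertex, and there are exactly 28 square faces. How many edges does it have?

Let x be the number of triangles; then F = 28 + x.
Edge–face incidences: 2E = 4·28 + 3·x = 112 + 3x.
Every vertex has degree 4, so 4V = 2E.
Euler: V − E + F = 2 ⇒ (2E)/4 − E + (28 + x) = 2.
Multiply by 8: 2·(2E) − 4·(2E) + 8·(28 + x) = 16, i.e. 224 + 8x − 2·(112 + 3x) = 16.
Collecting terms: 2x = 16, so x = 8.
Then 2E = 112 + 3·8 = 136, so E = 68, V = 2E/4 = 34, F = 28 + 8 = 36.

68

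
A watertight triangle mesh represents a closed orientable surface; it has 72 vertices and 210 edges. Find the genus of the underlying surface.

Every face is a triangle and each edge borders two faces, so 3F = 2·210, giving F = 140.
χ = V − E + F = 72 − 210 + 140 = 2.
For a closed orientable surface χ = 2 − 2g, so g = (2 − (2))/2 = 0.

0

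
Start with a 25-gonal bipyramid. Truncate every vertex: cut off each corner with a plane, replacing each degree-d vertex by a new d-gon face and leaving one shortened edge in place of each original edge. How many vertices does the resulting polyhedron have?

150

The base solid has V = 27, E = 75, F = 50.
Truncation replaces each original edge-end by a new vertex, so V′ = 2E = 150.
Each original edge survives, and each old vertex of degree d contributes d new edges; summing degrees gives Σd = 2E, so E′ = E + 2E = 3E = 225.
Each original face survives and each original vertex becomes one new face: F′ = F + V = 77.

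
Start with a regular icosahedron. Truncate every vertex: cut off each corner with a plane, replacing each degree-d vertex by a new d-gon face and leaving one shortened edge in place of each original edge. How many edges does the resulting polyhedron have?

The base solid has V = 12, E = 30, F = 20.
Truncation replaces each original edge-end by a new vertex, so V′ = 2E = 60.
Each original edge survives, and each old vertex of degree d contributes d new edges; summing degrees gives Σd = 2E, so E′ = E + 2E = 3E = 90.
Each original face survives and each original vertex becomes one new face: F′ = F + V = 32.

90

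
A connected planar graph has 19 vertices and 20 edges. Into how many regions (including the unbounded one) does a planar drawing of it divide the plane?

Euler's formula for a connected plane graph: V − E + F = 2, so F = 2 − 19 + 20 = 3.

3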